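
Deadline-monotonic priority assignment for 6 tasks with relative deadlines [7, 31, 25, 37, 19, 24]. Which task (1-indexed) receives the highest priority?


Sort tasks by relative deadline (ascending):
  Task 1: deadline = 7
  Task 5: deadline = 19
  Task 6: deadline = 24
  Task 3: deadline = 25
  Task 2: deadline = 31
  Task 4: deadline = 37
Priority order (highest first): [1, 5, 6, 3, 2, 4]
Highest priority task = 1

1


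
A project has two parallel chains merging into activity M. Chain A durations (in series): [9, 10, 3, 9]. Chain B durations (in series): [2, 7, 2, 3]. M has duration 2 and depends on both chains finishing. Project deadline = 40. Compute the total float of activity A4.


Forward pass: ES(A4) = sum of predecessors on chain A = 22
EF = ES + duration = 22 + 9 = 31
Backward pass: LF(M) = deadline = 40; LS(M) = 40 - 2 = 38
LF(A4) = LS(M) - sum(successors on chain A) = 38 - 0 = 38
LS = LF - duration = 38 - 9 = 29
Total float = LS - ES = 29 - 22 = 7

7


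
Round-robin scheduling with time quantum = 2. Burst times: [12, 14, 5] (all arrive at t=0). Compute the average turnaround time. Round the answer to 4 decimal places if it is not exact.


Time quantum = 2
Execution trace:
  J1 runs 2 units, time = 2
  J2 runs 2 units, time = 4
  J3 runs 2 units, time = 6
  J1 runs 2 units, time = 8
  J2 runs 2 units, time = 10
  J3 runs 2 units, time = 12
  J1 runs 2 units, time = 14
  J2 runs 2 units, time = 16
  J3 runs 1 units, time = 17
  J1 runs 2 units, time = 19
  J2 runs 2 units, time = 21
  J1 runs 2 units, time = 23
  J2 runs 2 units, time = 25
  J1 runs 2 units, time = 27
  J2 runs 2 units, time = 29
  J2 runs 2 units, time = 31
Finish times: [27, 31, 17]
Average turnaround = 75/3 = 25.0

25.0


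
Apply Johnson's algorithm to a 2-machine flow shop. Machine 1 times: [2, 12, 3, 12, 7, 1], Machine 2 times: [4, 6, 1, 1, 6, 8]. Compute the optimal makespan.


Apply Johnson's rule:
  Group 1 (a <= b): [(6, 1, 8), (1, 2, 4)]
  Group 2 (a > b): [(2, 12, 6), (5, 7, 6), (3, 3, 1), (4, 12, 1)]
Optimal job order: [6, 1, 2, 5, 3, 4]
Schedule:
  Job 6: M1 done at 1, M2 done at 9
  Job 1: M1 done at 3, M2 done at 13
  Job 2: M1 done at 15, M2 done at 21
  Job 5: M1 done at 22, M2 done at 28
  Job 3: M1 done at 25, M2 done at 29
  Job 4: M1 done at 37, M2 done at 38
Makespan = 38

38


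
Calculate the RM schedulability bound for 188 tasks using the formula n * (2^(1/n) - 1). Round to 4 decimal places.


Compute 2^(1/188) = 1.0036937583
Subtract 1: 1.0036937583 - 1 = 0.0036937583
Multiply by n: 188 * 0.0036937583 = 0.6944265604
Round to 4 dp: 0.6944

0.6944


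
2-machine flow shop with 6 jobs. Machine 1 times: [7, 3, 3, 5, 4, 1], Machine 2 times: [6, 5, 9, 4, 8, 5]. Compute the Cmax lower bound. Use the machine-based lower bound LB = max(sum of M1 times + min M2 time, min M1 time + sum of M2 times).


LB1 = sum(M1 times) + min(M2 times) = 23 + 4 = 27
LB2 = min(M1 times) + sum(M2 times) = 1 + 37 = 38
Lower bound = max(LB1, LB2) = max(27, 38) = 38

38


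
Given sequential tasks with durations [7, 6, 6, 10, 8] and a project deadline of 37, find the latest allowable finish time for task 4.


LF(activity 4) = deadline - sum of successor durations
Successors: activities 5 through 5 with durations [8]
Sum of successor durations = 8
LF = 37 - 8 = 29

29


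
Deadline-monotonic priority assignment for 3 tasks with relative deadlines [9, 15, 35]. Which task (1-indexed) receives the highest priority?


Sort tasks by relative deadline (ascending):
  Task 1: deadline = 9
  Task 2: deadline = 15
  Task 3: deadline = 35
Priority order (highest first): [1, 2, 3]
Highest priority task = 1

1


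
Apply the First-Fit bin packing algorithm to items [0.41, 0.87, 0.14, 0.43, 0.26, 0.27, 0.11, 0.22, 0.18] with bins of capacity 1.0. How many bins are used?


Place items sequentially using First-Fit:
  Item 0.41 -> new Bin 1
  Item 0.87 -> new Bin 2
  Item 0.14 -> Bin 1 (now 0.55)
  Item 0.43 -> Bin 1 (now 0.98)
  Item 0.26 -> new Bin 3
  Item 0.27 -> Bin 3 (now 0.53)
  Item 0.11 -> Bin 2 (now 0.98)
  Item 0.22 -> Bin 3 (now 0.75)
  Item 0.18 -> Bin 3 (now 0.93)
Total bins used = 3

3


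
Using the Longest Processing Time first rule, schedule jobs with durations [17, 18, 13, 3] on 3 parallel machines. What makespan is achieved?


Sort jobs in decreasing order (LPT): [18, 17, 13, 3]
Assign each job to the least loaded machine:
  Machine 1: jobs [18], load = 18
  Machine 2: jobs [17], load = 17
  Machine 3: jobs [13, 3], load = 16
Makespan = max load = 18

18


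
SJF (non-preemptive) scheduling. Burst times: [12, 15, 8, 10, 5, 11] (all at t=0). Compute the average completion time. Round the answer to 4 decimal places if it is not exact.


SJF order (ascending): [5, 8, 10, 11, 12, 15]
Completion times:
  Job 1: burst=5, C=5
  Job 2: burst=8, C=13
  Job 3: burst=10, C=23
  Job 4: burst=11, C=34
  Job 5: burst=12, C=46
  Job 6: burst=15, C=61
Average completion = 182/6 = 30.3333

30.3333


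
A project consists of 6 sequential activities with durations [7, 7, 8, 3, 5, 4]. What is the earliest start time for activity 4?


Activity 4 starts after activities 1 through 3 complete.
Predecessor durations: [7, 7, 8]
ES = 7 + 7 + 8 = 22

22


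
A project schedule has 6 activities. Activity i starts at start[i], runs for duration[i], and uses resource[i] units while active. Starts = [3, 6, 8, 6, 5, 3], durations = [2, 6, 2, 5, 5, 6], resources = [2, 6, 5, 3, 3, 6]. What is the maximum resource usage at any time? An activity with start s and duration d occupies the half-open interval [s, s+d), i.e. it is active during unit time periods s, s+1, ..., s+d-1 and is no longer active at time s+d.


Each activity i is active on [start_i, start_i + duration_i).
Compute total resource usage per time slot:
  t=0: active resources = [], total = 0
  t=1: active resources = [], total = 0
  t=2: active resources = [], total = 0
  t=3: active resources = [2, 6], total = 8
  t=4: active resources = [2, 6], total = 8
  t=5: active resources = [3, 6], total = 9
  t=6: active resources = [6, 3, 3, 6], total = 18
  t=7: active resources = [6, 3, 3, 6], total = 18
  t=8: active resources = [6, 5, 3, 3, 6], total = 23
  t=9: active resources = [6, 5, 3, 3], total = 17
  t=10: active resources = [6, 3], total = 9
  t=11: active resources = [6], total = 6
Peak resource demand = 23

23


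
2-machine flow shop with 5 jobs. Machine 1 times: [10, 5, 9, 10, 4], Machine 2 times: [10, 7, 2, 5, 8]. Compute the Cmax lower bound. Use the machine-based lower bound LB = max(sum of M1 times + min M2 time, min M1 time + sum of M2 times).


LB1 = sum(M1 times) + min(M2 times) = 38 + 2 = 40
LB2 = min(M1 times) + sum(M2 times) = 4 + 32 = 36
Lower bound = max(LB1, LB2) = max(40, 36) = 40

40


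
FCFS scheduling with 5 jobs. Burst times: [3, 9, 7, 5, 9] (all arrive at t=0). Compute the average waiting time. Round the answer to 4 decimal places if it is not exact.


FCFS order (as given): [3, 9, 7, 5, 9]
Waiting times:
  Job 1: wait = 0
  Job 2: wait = 3
  Job 3: wait = 12
  Job 4: wait = 19
  Job 5: wait = 24
Sum of waiting times = 58
Average waiting time = 58/5 = 11.6

11.6


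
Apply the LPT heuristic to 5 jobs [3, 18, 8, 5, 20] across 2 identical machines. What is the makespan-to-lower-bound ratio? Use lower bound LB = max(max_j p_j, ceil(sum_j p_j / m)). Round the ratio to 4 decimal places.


LPT order: [20, 18, 8, 5, 3]
Machine loads after assignment: [28, 26]
LPT makespan = 28
Lower bound = max(max_job, ceil(total/2)) = max(20, 27) = 27
Ratio = 28 / 27 = 1.037

1.037


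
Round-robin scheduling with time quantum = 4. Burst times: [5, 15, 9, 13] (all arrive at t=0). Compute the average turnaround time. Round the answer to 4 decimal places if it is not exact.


Time quantum = 4
Execution trace:
  J1 runs 4 units, time = 4
  J2 runs 4 units, time = 8
  J3 runs 4 units, time = 12
  J4 runs 4 units, time = 16
  J1 runs 1 units, time = 17
  J2 runs 4 units, time = 21
  J3 runs 4 units, time = 25
  J4 runs 4 units, time = 29
  J2 runs 4 units, time = 33
  J3 runs 1 units, time = 34
  J4 runs 4 units, time = 38
  J2 runs 3 units, time = 41
  J4 runs 1 units, time = 42
Finish times: [17, 41, 34, 42]
Average turnaround = 134/4 = 33.5

33.5


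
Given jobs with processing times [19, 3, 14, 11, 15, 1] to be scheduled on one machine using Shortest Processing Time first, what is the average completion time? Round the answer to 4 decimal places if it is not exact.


Sort jobs by processing time (SPT order): [1, 3, 11, 14, 15, 19]
Compute completion times sequentially:
  Job 1: processing = 1, completes at 1
  Job 2: processing = 3, completes at 4
  Job 3: processing = 11, completes at 15
  Job 4: processing = 14, completes at 29
  Job 5: processing = 15, completes at 44
  Job 6: processing = 19, completes at 63
Sum of completion times = 156
Average completion time = 156/6 = 26.0

26.0


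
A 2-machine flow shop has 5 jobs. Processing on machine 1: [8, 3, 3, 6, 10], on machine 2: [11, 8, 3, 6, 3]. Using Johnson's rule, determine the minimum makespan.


Apply Johnson's rule:
  Group 1 (a <= b): [(2, 3, 8), (3, 3, 3), (4, 6, 6), (1, 8, 11)]
  Group 2 (a > b): [(5, 10, 3)]
Optimal job order: [2, 3, 4, 1, 5]
Schedule:
  Job 2: M1 done at 3, M2 done at 11
  Job 3: M1 done at 6, M2 done at 14
  Job 4: M1 done at 12, M2 done at 20
  Job 1: M1 done at 20, M2 done at 31
  Job 5: M1 done at 30, M2 done at 34
Makespan = 34

34


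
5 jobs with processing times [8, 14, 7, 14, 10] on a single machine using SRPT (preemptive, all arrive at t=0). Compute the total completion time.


Since all jobs arrive at t=0, SRPT equals SPT ordering.
SPT order: [7, 8, 10, 14, 14]
Completion times:
  Job 1: p=7, C=7
  Job 2: p=8, C=15
  Job 3: p=10, C=25
  Job 4: p=14, C=39
  Job 5: p=14, C=53
Total completion time = 7 + 15 + 25 + 39 + 53 = 139

139


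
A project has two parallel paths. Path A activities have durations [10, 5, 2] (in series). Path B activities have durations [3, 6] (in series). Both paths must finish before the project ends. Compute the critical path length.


Path A total = 10 + 5 + 2 = 17
Path B total = 3 + 6 = 9
Critical path = longest path = max(17, 9) = 17

17


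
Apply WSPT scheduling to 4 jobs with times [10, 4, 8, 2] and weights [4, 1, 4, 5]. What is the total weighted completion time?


Compute p/w ratios and sort ascending (WSPT): [(2, 5), (8, 4), (10, 4), (4, 1)]
Compute weighted completion times:
  Job (p=2,w=5): C=2, w*C=5*2=10
  Job (p=8,w=4): C=10, w*C=4*10=40
  Job (p=10,w=4): C=20, w*C=4*20=80
  Job (p=4,w=1): C=24, w*C=1*24=24
Total weighted completion time = 154

154


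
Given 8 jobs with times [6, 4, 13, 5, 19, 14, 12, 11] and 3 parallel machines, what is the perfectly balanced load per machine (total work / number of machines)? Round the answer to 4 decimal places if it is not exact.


Total processing time = 6 + 4 + 13 + 5 + 19 + 14 + 12 + 11 = 84
Number of machines = 3
Ideal balanced load = 84 / 3 = 28.0

28.0


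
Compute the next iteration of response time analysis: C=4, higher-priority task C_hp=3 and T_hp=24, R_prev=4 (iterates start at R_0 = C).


R_next = C + ceil(R_prev / T_hp) * C_hp
ceil(4 / 24) = ceil(0.1667) = 1
Interference = 1 * 3 = 3
R_next = 4 + 3 = 7

7


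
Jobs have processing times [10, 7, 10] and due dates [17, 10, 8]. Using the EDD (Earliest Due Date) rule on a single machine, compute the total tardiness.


Sort by due date (EDD order): [(10, 8), (7, 10), (10, 17)]
Compute completion times and tardiness:
  Job 1: p=10, d=8, C=10, tardiness=max(0,10-8)=2
  Job 2: p=7, d=10, C=17, tardiness=max(0,17-10)=7
  Job 3: p=10, d=17, C=27, tardiness=max(0,27-17)=10
Total tardiness = 19

19


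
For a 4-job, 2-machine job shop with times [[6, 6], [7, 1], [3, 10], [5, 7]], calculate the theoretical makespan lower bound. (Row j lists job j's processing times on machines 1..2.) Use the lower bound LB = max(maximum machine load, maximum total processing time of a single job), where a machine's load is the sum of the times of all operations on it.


Machine loads:
  Machine 1: 6 + 7 + 3 + 5 = 21
  Machine 2: 6 + 1 + 10 + 7 = 24
Max machine load = 24
Job totals:
  Job 1: 12
  Job 2: 8
  Job 3: 13
  Job 4: 12
Max job total = 13
Lower bound = max(24, 13) = 24

24


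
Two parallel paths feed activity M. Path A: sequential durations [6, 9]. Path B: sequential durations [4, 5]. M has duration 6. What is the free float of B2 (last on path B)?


ES(B2) = sum of predecessors on chain B = 4
EF(B2) = ES + duration = 4 + 5 = 9
Successor of B2 is M. ES(M) = max(sum(A), sum(B)) = max(15, 9) = 15
Free float = ES(successor) - EF(current) = 15 - 9 = 6

6


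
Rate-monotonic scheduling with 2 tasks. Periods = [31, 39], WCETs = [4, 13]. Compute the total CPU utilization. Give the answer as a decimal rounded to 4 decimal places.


Compute individual utilizations (exact fractions):
  Task 1: C/T = 4/31 (approx. 0.129)
  Task 2: C/T = 13/39 = 1/3 (approx. 0.3333)
Total utilization U = 4/31 + 1/3 = 43/93
Rounded to 4 decimal places: U = 0.4624
RM (Liu & Layland) bound for 2 tasks = 0.828427; compare with U = 43/93 (approx. 0.462366)
U <= bound, so schedulable by RM sufficient condition.

0.4624


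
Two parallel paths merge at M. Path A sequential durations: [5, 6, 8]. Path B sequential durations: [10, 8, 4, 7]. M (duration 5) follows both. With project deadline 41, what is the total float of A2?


Forward pass: ES(A2) = sum of predecessors on chain A = 5
EF = ES + duration = 5 + 6 = 11
Backward pass: LF(M) = deadline = 41; LS(M) = 41 - 5 = 36
LF(A2) = LS(M) - sum(successors on chain A) = 36 - 8 = 28
LS = LF - duration = 28 - 6 = 22
Total float = LS - ES = 22 - 5 = 17

17


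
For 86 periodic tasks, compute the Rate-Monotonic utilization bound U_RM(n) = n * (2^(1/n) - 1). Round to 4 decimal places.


Compute 2^(1/86) = 1.0080924190
Subtract 1: 1.0080924190 - 1 = 0.0080924190
Multiply by n: 86 * 0.0080924190 = 0.6959480340
Round to 4 dp: 0.6959

0.6959


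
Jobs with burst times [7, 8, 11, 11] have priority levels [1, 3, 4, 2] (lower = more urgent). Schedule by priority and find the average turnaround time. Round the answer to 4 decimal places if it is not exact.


Sort by priority (ascending = highest first):
Order: [(1, 7), (2, 11), (3, 8), (4, 11)]
Completion times:
  Priority 1, burst=7, C=7
  Priority 2, burst=11, C=18
  Priority 3, burst=8, C=26
  Priority 4, burst=11, C=37
Average turnaround = 88/4 = 22.0

22.0


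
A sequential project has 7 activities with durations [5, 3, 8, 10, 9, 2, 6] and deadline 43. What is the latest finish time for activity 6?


LF(activity 6) = deadline - sum of successor durations
Successors: activities 7 through 7 with durations [6]
Sum of successor durations = 6
LF = 43 - 6 = 37

37


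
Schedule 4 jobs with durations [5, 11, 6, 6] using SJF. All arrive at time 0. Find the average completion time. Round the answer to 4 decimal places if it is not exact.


SJF order (ascending): [5, 6, 6, 11]
Completion times:
  Job 1: burst=5, C=5
  Job 2: burst=6, C=11
  Job 3: burst=6, C=17
  Job 4: burst=11, C=28
Average completion = 61/4 = 15.25

15.25


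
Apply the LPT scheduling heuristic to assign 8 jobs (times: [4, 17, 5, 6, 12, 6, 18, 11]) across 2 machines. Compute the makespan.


Sort jobs in decreasing order (LPT): [18, 17, 12, 11, 6, 6, 5, 4]
Assign each job to the least loaded machine:
  Machine 1: jobs [18, 11, 6, 5], load = 40
  Machine 2: jobs [17, 12, 6, 4], load = 39
Makespan = max load = 40

40


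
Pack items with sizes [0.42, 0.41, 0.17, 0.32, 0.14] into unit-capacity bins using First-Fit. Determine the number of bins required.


Place items sequentially using First-Fit:
  Item 0.42 -> new Bin 1
  Item 0.41 -> Bin 1 (now 0.83)
  Item 0.17 -> Bin 1 (now 1.0)
  Item 0.32 -> new Bin 2
  Item 0.14 -> Bin 2 (now 0.46)
Total bins used = 2

2


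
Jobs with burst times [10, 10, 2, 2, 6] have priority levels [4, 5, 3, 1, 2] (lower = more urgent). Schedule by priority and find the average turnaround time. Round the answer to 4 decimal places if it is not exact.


Sort by priority (ascending = highest first):
Order: [(1, 2), (2, 6), (3, 2), (4, 10), (5, 10)]
Completion times:
  Priority 1, burst=2, C=2
  Priority 2, burst=6, C=8
  Priority 3, burst=2, C=10
  Priority 4, burst=10, C=20
  Priority 5, burst=10, C=30
Average turnaround = 70/5 = 14.0

14.0


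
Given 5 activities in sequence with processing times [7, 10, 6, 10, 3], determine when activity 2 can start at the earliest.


Activity 2 starts after activities 1 through 1 complete.
Predecessor durations: [7]
ES = 7 = 7

7


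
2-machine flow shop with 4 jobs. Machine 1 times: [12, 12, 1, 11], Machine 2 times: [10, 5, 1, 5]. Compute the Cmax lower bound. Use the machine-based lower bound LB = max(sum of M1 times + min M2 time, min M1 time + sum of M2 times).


LB1 = sum(M1 times) + min(M2 times) = 36 + 1 = 37
LB2 = min(M1 times) + sum(M2 times) = 1 + 21 = 22
Lower bound = max(LB1, LB2) = max(37, 22) = 37

37


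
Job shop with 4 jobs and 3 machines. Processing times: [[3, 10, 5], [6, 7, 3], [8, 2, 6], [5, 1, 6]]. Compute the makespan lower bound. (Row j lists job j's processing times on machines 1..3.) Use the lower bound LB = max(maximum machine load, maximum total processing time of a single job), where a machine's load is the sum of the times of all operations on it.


Machine loads:
  Machine 1: 3 + 6 + 8 + 5 = 22
  Machine 2: 10 + 7 + 2 + 1 = 20
  Machine 3: 5 + 3 + 6 + 6 = 20
Max machine load = 22
Job totals:
  Job 1: 18
  Job 2: 16
  Job 3: 16
  Job 4: 12
Max job total = 18
Lower bound = max(22, 18) = 22

22


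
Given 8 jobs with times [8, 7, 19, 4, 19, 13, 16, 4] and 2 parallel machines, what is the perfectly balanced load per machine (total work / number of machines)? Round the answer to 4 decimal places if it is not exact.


Total processing time = 8 + 7 + 19 + 4 + 19 + 13 + 16 + 4 = 90
Number of machines = 2
Ideal balanced load = 90 / 2 = 45.0

45.0


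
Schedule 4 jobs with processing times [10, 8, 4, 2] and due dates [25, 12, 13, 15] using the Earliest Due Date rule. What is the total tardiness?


Sort by due date (EDD order): [(8, 12), (4, 13), (2, 15), (10, 25)]
Compute completion times and tardiness:
  Job 1: p=8, d=12, C=8, tardiness=max(0,8-12)=0
  Job 2: p=4, d=13, C=12, tardiness=max(0,12-13)=0
  Job 3: p=2, d=15, C=14, tardiness=max(0,14-15)=0
  Job 4: p=10, d=25, C=24, tardiness=max(0,24-25)=0
Total tardiness = 0

0


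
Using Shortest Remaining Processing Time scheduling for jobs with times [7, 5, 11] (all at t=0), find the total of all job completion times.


Since all jobs arrive at t=0, SRPT equals SPT ordering.
SPT order: [5, 7, 11]
Completion times:
  Job 1: p=5, C=5
  Job 2: p=7, C=12
  Job 3: p=11, C=23
Total completion time = 5 + 12 + 23 = 40

40


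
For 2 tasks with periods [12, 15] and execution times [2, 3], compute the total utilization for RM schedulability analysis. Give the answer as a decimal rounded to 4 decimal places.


Compute individual utilizations (exact fractions):
  Task 1: C/T = 2/12 = 1/6 (approx. 0.1667)
  Task 2: C/T = 3/15 = 1/5 (approx. 0.2)
Total utilization U = 1/6 + 1/5 = 11/30
Rounded to 4 decimal places: U = 0.3667
RM (Liu & Layland) bound for 2 tasks = 0.828427; compare with U = 11/30 (approx. 0.366667)
U <= bound, so schedulable by RM sufficient condition.

0.3667


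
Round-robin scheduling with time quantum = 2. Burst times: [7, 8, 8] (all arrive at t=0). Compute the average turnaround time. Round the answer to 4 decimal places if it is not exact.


Time quantum = 2
Execution trace:
  J1 runs 2 units, time = 2
  J2 runs 2 units, time = 4
  J3 runs 2 units, time = 6
  J1 runs 2 units, time = 8
  J2 runs 2 units, time = 10
  J3 runs 2 units, time = 12
  J1 runs 2 units, time = 14
  J2 runs 2 units, time = 16
  J3 runs 2 units, time = 18
  J1 runs 1 units, time = 19
  J2 runs 2 units, time = 21
  J3 runs 2 units, time = 23
Finish times: [19, 21, 23]
Average turnaround = 63/3 = 21.0

21.0


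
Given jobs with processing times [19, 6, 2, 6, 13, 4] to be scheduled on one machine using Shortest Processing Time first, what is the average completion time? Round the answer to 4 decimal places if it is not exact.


Sort jobs by processing time (SPT order): [2, 4, 6, 6, 13, 19]
Compute completion times sequentially:
  Job 1: processing = 2, completes at 2
  Job 2: processing = 4, completes at 6
  Job 3: processing = 6, completes at 12
  Job 4: processing = 6, completes at 18
  Job 5: processing = 13, completes at 31
  Job 6: processing = 19, completes at 50
Sum of completion times = 119
Average completion time = 119/6 = 19.8333

19.8333


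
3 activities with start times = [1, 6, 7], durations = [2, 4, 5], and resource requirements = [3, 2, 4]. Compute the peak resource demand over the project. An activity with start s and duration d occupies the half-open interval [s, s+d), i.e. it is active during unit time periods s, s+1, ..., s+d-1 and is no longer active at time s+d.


Each activity i is active on [start_i, start_i + duration_i).
Compute total resource usage per time slot:
  t=0: active resources = [], total = 0
  t=1: active resources = [3], total = 3
  t=2: active resources = [3], total = 3
  t=3: active resources = [], total = 0
  t=4: active resources = [], total = 0
  t=5: active resources = [], total = 0
  t=6: active resources = [2], total = 2
  t=7: active resources = [2, 4], total = 6
  t=8: active resources = [2, 4], total = 6
  t=9: active resources = [2, 4], total = 6
  t=10: active resources = [4], total = 4
  t=11: active resources = [4], total = 4
Peak resource demand = 6

6


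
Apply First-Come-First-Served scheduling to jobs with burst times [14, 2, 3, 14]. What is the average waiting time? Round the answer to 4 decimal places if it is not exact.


FCFS order (as given): [14, 2, 3, 14]
Waiting times:
  Job 1: wait = 0
  Job 2: wait = 14
  Job 3: wait = 16
  Job 4: wait = 19
Sum of waiting times = 49
Average waiting time = 49/4 = 12.25

12.25


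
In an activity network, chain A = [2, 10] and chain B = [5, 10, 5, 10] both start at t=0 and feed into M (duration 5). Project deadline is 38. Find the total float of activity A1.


Forward pass: ES(A1) = sum of predecessors on chain A = 0
EF = ES + duration = 0 + 2 = 2
Backward pass: LF(M) = deadline = 38; LS(M) = 38 - 5 = 33
LF(A1) = LS(M) - sum(successors on chain A) = 33 - 10 = 23
LS = LF - duration = 23 - 2 = 21
Total float = LS - ES = 21 - 0 = 21

21


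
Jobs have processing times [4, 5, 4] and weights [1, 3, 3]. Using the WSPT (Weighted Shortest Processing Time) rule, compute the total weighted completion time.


Compute p/w ratios and sort ascending (WSPT): [(4, 3), (5, 3), (4, 1)]
Compute weighted completion times:
  Job (p=4,w=3): C=4, w*C=3*4=12
  Job (p=5,w=3): C=9, w*C=3*9=27
  Job (p=4,w=1): C=13, w*C=1*13=13
Total weighted completion time = 52

52


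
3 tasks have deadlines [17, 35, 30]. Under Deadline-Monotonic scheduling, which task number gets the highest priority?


Sort tasks by relative deadline (ascending):
  Task 1: deadline = 17
  Task 3: deadline = 30
  Task 2: deadline = 35
Priority order (highest first): [1, 3, 2]
Highest priority task = 1

1


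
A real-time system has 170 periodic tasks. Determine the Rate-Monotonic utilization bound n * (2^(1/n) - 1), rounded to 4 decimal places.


Compute 2^(1/170) = 1.0040856600
Subtract 1: 1.0040856600 - 1 = 0.0040856600
Multiply by n: 170 * 0.0040856600 = 0.6945622000
Round to 4 dp: 0.6946

0.6946


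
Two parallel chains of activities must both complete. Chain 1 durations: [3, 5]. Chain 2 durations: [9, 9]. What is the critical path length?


Path A total = 3 + 5 = 8
Path B total = 9 + 9 = 18
Critical path = longest path = max(8, 18) = 18

18


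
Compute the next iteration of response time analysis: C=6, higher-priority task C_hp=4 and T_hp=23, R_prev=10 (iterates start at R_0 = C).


R_next = C + ceil(R_prev / T_hp) * C_hp
ceil(10 / 23) = ceil(0.4348) = 1
Interference = 1 * 4 = 4
R_next = 6 + 4 = 10
R_next = R_prev, so the iteration has converged (response time = 10).

10


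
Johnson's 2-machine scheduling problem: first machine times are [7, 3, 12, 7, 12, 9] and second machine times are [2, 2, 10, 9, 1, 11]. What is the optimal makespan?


Apply Johnson's rule:
  Group 1 (a <= b): [(4, 7, 9), (6, 9, 11)]
  Group 2 (a > b): [(3, 12, 10), (1, 7, 2), (2, 3, 2), (5, 12, 1)]
Optimal job order: [4, 6, 3, 1, 2, 5]
Schedule:
  Job 4: M1 done at 7, M2 done at 16
  Job 6: M1 done at 16, M2 done at 27
  Job 3: M1 done at 28, M2 done at 38
  Job 1: M1 done at 35, M2 done at 40
  Job 2: M1 done at 38, M2 done at 42
  Job 5: M1 done at 50, M2 done at 51
Makespan = 51

51


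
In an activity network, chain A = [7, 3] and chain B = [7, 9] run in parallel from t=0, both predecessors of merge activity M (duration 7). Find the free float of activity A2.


ES(A2) = sum of predecessors on chain A = 7
EF(A2) = ES + duration = 7 + 3 = 10
Successor of A2 is M. ES(M) = max(sum(A), sum(B)) = max(10, 16) = 16
Free float = ES(successor) - EF(current) = 16 - 10 = 6

6


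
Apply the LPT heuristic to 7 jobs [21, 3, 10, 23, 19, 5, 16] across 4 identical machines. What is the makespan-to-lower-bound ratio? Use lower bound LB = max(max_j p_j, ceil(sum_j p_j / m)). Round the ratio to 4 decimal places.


LPT order: [23, 21, 19, 16, 10, 5, 3]
Machine loads after assignment: [23, 24, 24, 26]
LPT makespan = 26
Lower bound = max(max_job, ceil(total/4)) = max(23, 25) = 25
Ratio = 26 / 25 = 1.04

1.04


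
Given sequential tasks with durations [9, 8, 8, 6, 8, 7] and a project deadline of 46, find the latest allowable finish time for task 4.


LF(activity 4) = deadline - sum of successor durations
Successors: activities 5 through 6 with durations [8, 7]
Sum of successor durations = 15
LF = 46 - 15 = 31

31


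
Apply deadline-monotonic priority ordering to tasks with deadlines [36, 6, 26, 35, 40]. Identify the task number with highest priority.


Sort tasks by relative deadline (ascending):
  Task 2: deadline = 6
  Task 3: deadline = 26
  Task 4: deadline = 35
  Task 1: deadline = 36
  Task 5: deadline = 40
Priority order (highest first): [2, 3, 4, 1, 5]
Highest priority task = 2

2


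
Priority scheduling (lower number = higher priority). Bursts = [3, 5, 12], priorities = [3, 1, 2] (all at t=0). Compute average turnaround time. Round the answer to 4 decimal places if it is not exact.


Sort by priority (ascending = highest first):
Order: [(1, 5), (2, 12), (3, 3)]
Completion times:
  Priority 1, burst=5, C=5
  Priority 2, burst=12, C=17
  Priority 3, burst=3, C=20
Average turnaround = 42/3 = 14.0

14.0


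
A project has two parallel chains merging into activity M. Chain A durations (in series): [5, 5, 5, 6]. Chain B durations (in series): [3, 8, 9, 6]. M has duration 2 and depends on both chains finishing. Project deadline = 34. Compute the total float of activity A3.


Forward pass: ES(A3) = sum of predecessors on chain A = 10
EF = ES + duration = 10 + 5 = 15
Backward pass: LF(M) = deadline = 34; LS(M) = 34 - 2 = 32
LF(A3) = LS(M) - sum(successors on chain A) = 32 - 6 = 26
LS = LF - duration = 26 - 5 = 21
Total float = LS - ES = 21 - 10 = 11

11


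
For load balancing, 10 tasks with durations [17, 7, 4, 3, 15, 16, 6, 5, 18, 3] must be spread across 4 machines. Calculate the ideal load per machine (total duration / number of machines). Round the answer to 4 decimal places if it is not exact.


Total processing time = 17 + 7 + 4 + 3 + 15 + 16 + 6 + 5 + 18 + 3 = 94
Number of machines = 4
Ideal balanced load = 94 / 4 = 23.5

23.5


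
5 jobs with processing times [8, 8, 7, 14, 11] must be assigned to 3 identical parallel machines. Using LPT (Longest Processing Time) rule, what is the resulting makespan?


Sort jobs in decreasing order (LPT): [14, 11, 8, 8, 7]
Assign each job to the least loaded machine:
  Machine 1: jobs [14], load = 14
  Machine 2: jobs [11, 7], load = 18
  Machine 3: jobs [8, 8], load = 16
Makespan = max load = 18

18


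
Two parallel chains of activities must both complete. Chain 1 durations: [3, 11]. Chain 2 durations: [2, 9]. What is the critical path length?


Path A total = 3 + 11 = 14
Path B total = 2 + 9 = 11
Critical path = longest path = max(14, 11) = 14

14


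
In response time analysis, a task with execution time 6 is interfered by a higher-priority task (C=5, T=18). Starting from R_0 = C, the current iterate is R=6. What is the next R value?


R_next = C + ceil(R_prev / T_hp) * C_hp
ceil(6 / 18) = ceil(0.3333) = 1
Interference = 1 * 5 = 5
R_next = 6 + 5 = 11

11


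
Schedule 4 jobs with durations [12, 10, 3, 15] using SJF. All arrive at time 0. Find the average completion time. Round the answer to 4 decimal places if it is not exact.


SJF order (ascending): [3, 10, 12, 15]
Completion times:
  Job 1: burst=3, C=3
  Job 2: burst=10, C=13
  Job 3: burst=12, C=25
  Job 4: burst=15, C=40
Average completion = 81/4 = 20.25

20.25


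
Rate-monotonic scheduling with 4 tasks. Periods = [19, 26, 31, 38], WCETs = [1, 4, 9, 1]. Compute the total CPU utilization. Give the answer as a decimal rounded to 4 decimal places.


Compute individual utilizations (exact fractions):
  Task 1: C/T = 1/19 (approx. 0.0526)
  Task 2: C/T = 4/26 = 2/13 (approx. 0.1538)
  Task 3: C/T = 9/31 (approx. 0.2903)
  Task 4: C/T = 1/38 (approx. 0.0263)
Total utilization U = 1/19 + 2/13 + 9/31 + 1/38 = 8011/15314
Rounded to 4 decimal places: U = 0.5231
RM (Liu & Layland) bound for 4 tasks = 0.756828; compare with U = 8011/15314 (approx. 0.523116)
U <= bound, so schedulable by RM sufficient condition.

0.5231


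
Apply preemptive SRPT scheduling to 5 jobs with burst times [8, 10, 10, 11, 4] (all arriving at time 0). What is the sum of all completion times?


Since all jobs arrive at t=0, SRPT equals SPT ordering.
SPT order: [4, 8, 10, 10, 11]
Completion times:
  Job 1: p=4, C=4
  Job 2: p=8, C=12
  Job 3: p=10, C=22
  Job 4: p=10, C=32
  Job 5: p=11, C=43
Total completion time = 4 + 12 + 22 + 32 + 43 = 113

113


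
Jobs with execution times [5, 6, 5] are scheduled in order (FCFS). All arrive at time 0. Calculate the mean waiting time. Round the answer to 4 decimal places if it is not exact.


FCFS order (as given): [5, 6, 5]
Waiting times:
  Job 1: wait = 0
  Job 2: wait = 5
  Job 3: wait = 11
Sum of waiting times = 16
Average waiting time = 16/3 = 5.3333

5.3333


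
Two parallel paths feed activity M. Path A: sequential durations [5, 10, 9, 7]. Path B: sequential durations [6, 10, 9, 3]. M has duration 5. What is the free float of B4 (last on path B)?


ES(B4) = sum of predecessors on chain B = 25
EF(B4) = ES + duration = 25 + 3 = 28
Successor of B4 is M. ES(M) = max(sum(A), sum(B)) = max(31, 28) = 31
Free float = ES(successor) - EF(current) = 31 - 28 = 3

3


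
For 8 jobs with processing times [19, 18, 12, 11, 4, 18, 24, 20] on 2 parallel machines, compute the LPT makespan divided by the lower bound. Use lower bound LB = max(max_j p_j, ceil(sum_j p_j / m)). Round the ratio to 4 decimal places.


LPT order: [24, 20, 19, 18, 18, 12, 11, 4]
Machine loads after assignment: [65, 61]
LPT makespan = 65
Lower bound = max(max_job, ceil(total/2)) = max(24, 63) = 63
Ratio = 65 / 63 = 1.0317

1.0317


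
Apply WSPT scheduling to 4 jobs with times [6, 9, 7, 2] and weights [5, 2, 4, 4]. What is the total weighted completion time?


Compute p/w ratios and sort ascending (WSPT): [(2, 4), (6, 5), (7, 4), (9, 2)]
Compute weighted completion times:
  Job (p=2,w=4): C=2, w*C=4*2=8
  Job (p=6,w=5): C=8, w*C=5*8=40
  Job (p=7,w=4): C=15, w*C=4*15=60
  Job (p=9,w=2): C=24, w*C=2*24=48
Total weighted completion time = 156

156


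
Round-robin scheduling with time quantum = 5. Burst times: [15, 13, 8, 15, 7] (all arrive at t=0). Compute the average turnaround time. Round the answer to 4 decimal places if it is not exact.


Time quantum = 5
Execution trace:
  J1 runs 5 units, time = 5
  J2 runs 5 units, time = 10
  J3 runs 5 units, time = 15
  J4 runs 5 units, time = 20
  J5 runs 5 units, time = 25
  J1 runs 5 units, time = 30
  J2 runs 5 units, time = 35
  J3 runs 3 units, time = 38
  J4 runs 5 units, time = 43
  J5 runs 2 units, time = 45
  J1 runs 5 units, time = 50
  J2 runs 3 units, time = 53
  J4 runs 5 units, time = 58
Finish times: [50, 53, 38, 58, 45]
Average turnaround = 244/5 = 48.8

48.8


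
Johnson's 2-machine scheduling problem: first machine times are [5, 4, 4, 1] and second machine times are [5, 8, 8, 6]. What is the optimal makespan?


Apply Johnson's rule:
  Group 1 (a <= b): [(4, 1, 6), (2, 4, 8), (3, 4, 8), (1, 5, 5)]
  Group 2 (a > b): []
Optimal job order: [4, 2, 3, 1]
Schedule:
  Job 4: M1 done at 1, M2 done at 7
  Job 2: M1 done at 5, M2 done at 15
  Job 3: M1 done at 9, M2 done at 23
  Job 1: M1 done at 14, M2 done at 28
Makespan = 28

28


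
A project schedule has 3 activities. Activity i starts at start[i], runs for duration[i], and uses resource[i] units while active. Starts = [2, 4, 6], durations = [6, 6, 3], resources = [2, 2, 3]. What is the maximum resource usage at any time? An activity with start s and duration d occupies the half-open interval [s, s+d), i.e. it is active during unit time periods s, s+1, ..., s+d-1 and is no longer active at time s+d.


Each activity i is active on [start_i, start_i + duration_i).
Compute total resource usage per time slot:
  t=0: active resources = [], total = 0
  t=1: active resources = [], total = 0
  t=2: active resources = [2], total = 2
  t=3: active resources = [2], total = 2
  t=4: active resources = [2, 2], total = 4
  t=5: active resources = [2, 2], total = 4
  t=6: active resources = [2, 2, 3], total = 7
  t=7: active resources = [2, 2, 3], total = 7
  t=8: active resources = [2, 3], total = 5
  t=9: active resources = [2], total = 2
Peak resource demand = 7

7


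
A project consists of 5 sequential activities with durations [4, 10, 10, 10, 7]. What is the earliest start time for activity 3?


Activity 3 starts after activities 1 through 2 complete.
Predecessor durations: [4, 10]
ES = 4 + 10 = 14

14


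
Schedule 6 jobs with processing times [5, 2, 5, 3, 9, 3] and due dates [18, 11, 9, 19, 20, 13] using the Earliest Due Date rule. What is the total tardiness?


Sort by due date (EDD order): [(5, 9), (2, 11), (3, 13), (5, 18), (3, 19), (9, 20)]
Compute completion times and tardiness:
  Job 1: p=5, d=9, C=5, tardiness=max(0,5-9)=0
  Job 2: p=2, d=11, C=7, tardiness=max(0,7-11)=0
  Job 3: p=3, d=13, C=10, tardiness=max(0,10-13)=0
  Job 4: p=5, d=18, C=15, tardiness=max(0,15-18)=0
  Job 5: p=3, d=19, C=18, tardiness=max(0,18-19)=0
  Job 6: p=9, d=20, C=27, tardiness=max(0,27-20)=7
Total tardiness = 7

7


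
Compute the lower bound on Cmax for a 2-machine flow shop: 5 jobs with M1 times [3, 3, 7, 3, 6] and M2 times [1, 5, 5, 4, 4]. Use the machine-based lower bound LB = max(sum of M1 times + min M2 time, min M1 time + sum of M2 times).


LB1 = sum(M1 times) + min(M2 times) = 22 + 1 = 23
LB2 = min(M1 times) + sum(M2 times) = 3 + 19 = 22
Lower bound = max(LB1, LB2) = max(23, 22) = 23

23


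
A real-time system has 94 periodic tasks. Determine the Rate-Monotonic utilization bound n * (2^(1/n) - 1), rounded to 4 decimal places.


Compute 2^(1/94) = 1.0074011604
Subtract 1: 1.0074011604 - 1 = 0.0074011604
Multiply by n: 94 * 0.0074011604 = 0.6957090776
Round to 4 dp: 0.6957

0.6957


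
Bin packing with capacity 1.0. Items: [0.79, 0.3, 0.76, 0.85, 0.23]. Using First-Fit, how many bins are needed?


Place items sequentially using First-Fit:
  Item 0.79 -> new Bin 1
  Item 0.3 -> new Bin 2
  Item 0.76 -> new Bin 3
  Item 0.85 -> new Bin 4
  Item 0.23 -> Bin 2 (now 0.53)
Total bins used = 4

4


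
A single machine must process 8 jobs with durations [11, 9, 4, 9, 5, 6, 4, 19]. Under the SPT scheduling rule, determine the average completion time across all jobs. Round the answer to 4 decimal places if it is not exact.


Sort jobs by processing time (SPT order): [4, 4, 5, 6, 9, 9, 11, 19]
Compute completion times sequentially:
  Job 1: processing = 4, completes at 4
  Job 2: processing = 4, completes at 8
  Job 3: processing = 5, completes at 13
  Job 4: processing = 6, completes at 19
  Job 5: processing = 9, completes at 28
  Job 6: processing = 9, completes at 37
  Job 7: processing = 11, completes at 48
  Job 8: processing = 19, completes at 67
Sum of completion times = 224
Average completion time = 224/8 = 28.0

28.0


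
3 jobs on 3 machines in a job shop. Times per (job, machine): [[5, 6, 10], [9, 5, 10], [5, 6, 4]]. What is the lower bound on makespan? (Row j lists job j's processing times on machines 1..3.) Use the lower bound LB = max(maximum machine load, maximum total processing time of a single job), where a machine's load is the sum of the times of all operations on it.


Machine loads:
  Machine 1: 5 + 9 + 5 = 19
  Machine 2: 6 + 5 + 6 = 17
  Machine 3: 10 + 10 + 4 = 24
Max machine load = 24
Job totals:
  Job 1: 21
  Job 2: 24
  Job 3: 15
Max job total = 24
Lower bound = max(24, 24) = 24

24


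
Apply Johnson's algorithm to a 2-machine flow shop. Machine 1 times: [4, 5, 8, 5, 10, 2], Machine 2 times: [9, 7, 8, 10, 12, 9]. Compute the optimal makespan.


Apply Johnson's rule:
  Group 1 (a <= b): [(6, 2, 9), (1, 4, 9), (2, 5, 7), (4, 5, 10), (3, 8, 8), (5, 10, 12)]
  Group 2 (a > b): []
Optimal job order: [6, 1, 2, 4, 3, 5]
Schedule:
  Job 6: M1 done at 2, M2 done at 11
  Job 1: M1 done at 6, M2 done at 20
  Job 2: M1 done at 11, M2 done at 27
  Job 4: M1 done at 16, M2 done at 37
  Job 3: M1 done at 24, M2 done at 45
  Job 5: M1 done at 34, M2 done at 57
Makespan = 57

57


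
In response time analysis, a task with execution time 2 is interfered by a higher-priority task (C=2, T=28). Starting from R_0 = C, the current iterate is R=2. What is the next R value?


R_next = C + ceil(R_prev / T_hp) * C_hp
ceil(2 / 28) = ceil(0.0714) = 1
Interference = 1 * 2 = 2
R_next = 2 + 2 = 4

4


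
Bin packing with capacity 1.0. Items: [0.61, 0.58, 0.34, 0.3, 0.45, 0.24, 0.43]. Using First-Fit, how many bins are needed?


Place items sequentially using First-Fit:
  Item 0.61 -> new Bin 1
  Item 0.58 -> new Bin 2
  Item 0.34 -> Bin 1 (now 0.95)
  Item 0.3 -> Bin 2 (now 0.88)
  Item 0.45 -> new Bin 3
  Item 0.24 -> Bin 3 (now 0.69)
  Item 0.43 -> new Bin 4
Total bins used = 4

4


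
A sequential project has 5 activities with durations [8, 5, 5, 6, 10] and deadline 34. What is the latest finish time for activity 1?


LF(activity 1) = deadline - sum of successor durations
Successors: activities 2 through 5 with durations [5, 5, 6, 10]
Sum of successor durations = 26
LF = 34 - 26 = 8

8


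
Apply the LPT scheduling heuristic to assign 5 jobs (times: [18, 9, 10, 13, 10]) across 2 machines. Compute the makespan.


Sort jobs in decreasing order (LPT): [18, 13, 10, 10, 9]
Assign each job to the least loaded machine:
  Machine 1: jobs [18, 10], load = 28
  Machine 2: jobs [13, 10, 9], load = 32
Makespan = max load = 32

32


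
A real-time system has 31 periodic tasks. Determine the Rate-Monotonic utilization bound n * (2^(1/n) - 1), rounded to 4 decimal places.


Compute 2^(1/31) = 1.0226114356
Subtract 1: 1.0226114356 - 1 = 0.0226114356
Multiply by n: 31 * 0.0226114356 = 0.7009545036
Round to 4 dp: 0.7010

0.7010


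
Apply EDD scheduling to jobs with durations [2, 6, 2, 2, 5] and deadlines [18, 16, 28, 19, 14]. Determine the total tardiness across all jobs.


Sort by due date (EDD order): [(5, 14), (6, 16), (2, 18), (2, 19), (2, 28)]
Compute completion times and tardiness:
  Job 1: p=5, d=14, C=5, tardiness=max(0,5-14)=0
  Job 2: p=6, d=16, C=11, tardiness=max(0,11-16)=0
  Job 3: p=2, d=18, C=13, tardiness=max(0,13-18)=0
  Job 4: p=2, d=19, C=15, tardiness=max(0,15-19)=0
  Job 5: p=2, d=28, C=17, tardiness=max(0,17-28)=0
Total tardiness = 0

0


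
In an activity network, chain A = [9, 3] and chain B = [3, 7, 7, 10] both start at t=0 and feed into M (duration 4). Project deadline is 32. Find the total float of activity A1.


Forward pass: ES(A1) = sum of predecessors on chain A = 0
EF = ES + duration = 0 + 9 = 9
Backward pass: LF(M) = deadline = 32; LS(M) = 32 - 4 = 28
LF(A1) = LS(M) - sum(successors on chain A) = 28 - 3 = 25
LS = LF - duration = 25 - 9 = 16
Total float = LS - ES = 16 - 0 = 16

16
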